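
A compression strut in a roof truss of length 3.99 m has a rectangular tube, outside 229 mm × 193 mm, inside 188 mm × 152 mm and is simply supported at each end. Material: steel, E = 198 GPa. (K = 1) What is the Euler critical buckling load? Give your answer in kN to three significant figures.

Weak-axis I_min = (h_o·b_o³ − h_i·b_i³)/12 with b_o = 193, b_i = 152.0 mm (shorter outer/inner sides).
I_min = (229×193³ − 188.0×152.0³)/12 = 8.217×10^7 mm⁴
I = 8.217×10^7 mm⁴ = 8.217×10^-5 m⁴
Effective length L_e = K·L = 1 × 3.99 = 3.990 m
P_cr = π²EI / L_e² = π² × 198×10⁹ × 8.217×10^-5 / 3.990² = 1.009×10^7 N

P_cr ≈ 10100 kN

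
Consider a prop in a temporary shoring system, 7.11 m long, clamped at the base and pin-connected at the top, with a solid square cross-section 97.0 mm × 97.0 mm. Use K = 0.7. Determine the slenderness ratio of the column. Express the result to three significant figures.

I = a⁴/12 = 97.0⁴/12 = 7.377×10^6 mm⁴
A = 9.409×10^3 mm²;  r_min = √(I/A) = √(7.377×10^6/9.409×10^3) = 28.00 mm
L_e = K·L = 0.7 × 7.11 m = 4.977 m = 4977.0 mm
λ = L_e / r_min = 4977.0 / 28.00 = 178

λ ≈ 178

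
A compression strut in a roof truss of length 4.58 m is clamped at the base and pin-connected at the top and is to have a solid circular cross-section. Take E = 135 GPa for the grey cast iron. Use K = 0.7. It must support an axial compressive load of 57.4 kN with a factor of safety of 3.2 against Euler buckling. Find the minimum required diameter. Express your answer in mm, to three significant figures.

d ≈ 73.3 mm

Required P_cr = n·P = 3.2 × 57.4 = 183.7 kN
L_e = K·L = 0.7 × 4.58 = 3.206 m
Required I = P_cr·L_e²/(π²E) = 1.837×10^5 × 3.206² / (π² × 1.35×10^11) = 1.417×10^-6 m⁴
I_req = 1.417×10^6 mm⁴
Solid circle: I = πd⁴/64  ⇒  d = (64I/π)^(1/4) = (64×1.417×10^6/π)^(1/4) = 73.3 mm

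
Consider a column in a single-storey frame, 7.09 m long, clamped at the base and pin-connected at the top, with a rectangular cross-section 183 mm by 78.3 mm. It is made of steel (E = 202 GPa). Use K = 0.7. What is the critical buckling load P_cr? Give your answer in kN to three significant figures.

P_cr ≈ 593 kN

Buckling occurs about the weak axis: I_min = h·b³/12 with b = 78.3 mm (the shorter side).
I_min = 183×78.3³/12 = 7.321×10^6 mm⁴
I = 7.321×10^6 mm⁴ = 7.321×10^-6 m⁴
Effective length L_e = K·L = 0.7 × 7.09 = 4.963 m
P_cr = π²EI / L_e² = π² × 202×10⁹ × 7.321×10^-6 / 4.963² = 5.925×10^5 N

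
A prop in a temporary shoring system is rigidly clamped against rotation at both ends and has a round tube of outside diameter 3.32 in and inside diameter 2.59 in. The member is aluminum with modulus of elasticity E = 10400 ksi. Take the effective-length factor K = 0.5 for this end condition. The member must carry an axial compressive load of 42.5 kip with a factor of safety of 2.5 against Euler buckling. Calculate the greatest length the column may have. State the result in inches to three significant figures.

L_max ≈ 120 in

d_o = 3.32 in, d_i = 2.59 in
I = π(d_o⁴ − d_i⁴)/64 = π(3.32⁴ − 2.590⁴)/64 = 3.755 in⁴
Required critical load P_cr = n·P = 2.5 × 42.5 = 106.2 kip = 1.062×10^5 lb
From P_cr = π²EI/(K·L)²:  L = (1/K)·√(π²EI/P_cr) = (1/0.5)·√(π²×1.04×10^7×3.755/1.062×10^5)
L = 120 in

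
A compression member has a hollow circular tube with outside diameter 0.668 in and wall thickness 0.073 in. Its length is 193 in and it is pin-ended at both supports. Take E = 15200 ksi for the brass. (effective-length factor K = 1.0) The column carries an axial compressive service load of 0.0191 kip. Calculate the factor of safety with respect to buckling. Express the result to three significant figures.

n ≈ 1.29

Inner diameter d_i = 0.668 − 2×0.073 = 0.5220 in
I = π(d_o⁴ − d_i⁴)/64 = π(0.668⁴ − 0.5220⁴)/64 = 6.129×10^-3 in⁴
Effective length L_e = K·L = 1 × 193 = 193.0 in
P_cr = π²EI / L_e² = π² × 15200×10³ × 6.129×10^-3 / 193.0² = 24.69 lb
Factor of safety n = P_cr / P = 0.024686 / 0.0191 = 1.29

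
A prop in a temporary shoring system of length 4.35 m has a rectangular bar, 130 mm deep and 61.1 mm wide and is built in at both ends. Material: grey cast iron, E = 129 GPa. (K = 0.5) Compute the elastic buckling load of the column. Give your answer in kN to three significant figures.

P_cr ≈ 665 kN

Buckling occurs about the weak axis: I_min = h·b³/12 with b = 61.1 mm (the shorter side).
I_min = 130×61.1³/12 = 2.471×10^6 mm⁴
I = 2.471×10^6 mm⁴ = 2.471×10^-6 m⁴
Effective length L_e = K·L = 0.5 × 4.35 = 2.175 m
P_cr = π²EI / L_e² = π² × 129×10⁹ × 2.471×10^-6 / 2.175² = 6.651×10^5 N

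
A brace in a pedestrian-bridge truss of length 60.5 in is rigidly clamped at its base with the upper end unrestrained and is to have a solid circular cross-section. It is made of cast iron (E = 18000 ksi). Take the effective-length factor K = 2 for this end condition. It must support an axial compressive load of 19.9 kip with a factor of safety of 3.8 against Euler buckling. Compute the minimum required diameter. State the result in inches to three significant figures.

Required P_cr = n·P = 3.8 × 19.9 = 75.62 kip
L_e = K·L = 2 × 60.5 = 121.0 in
Required I = P_cr·L_e²/(π²E) = 7.562×10^4 × 121.0² / (π² × 1.80×10^7) = 6.232 in⁴
Solid circle: I = πd⁴/64  ⇒  d = (64I/π)^(1/4) = (64×6.232/π)^(1/4) = 3.36 in

d ≈ 3.36 in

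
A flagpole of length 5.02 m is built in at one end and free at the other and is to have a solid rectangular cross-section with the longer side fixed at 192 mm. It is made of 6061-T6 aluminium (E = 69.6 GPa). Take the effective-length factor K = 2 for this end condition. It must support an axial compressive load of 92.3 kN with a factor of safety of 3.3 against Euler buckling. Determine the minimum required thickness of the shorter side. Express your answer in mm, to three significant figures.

Required P_cr = n·P = 3.3 × 92.3 = 304.6 kN
L_e = K·L = 2 × 5.02 = 10.04 m
Required I = P_cr·L_e²/(π²E) = 3.046×10^5 × 10.04² / (π² × 6.96×10^10) = 4.470×10^-5 m⁴
I_req = 4.470×10^7 mm⁴
Rectangle, weak axis: I_min = h·b³/12 with h = 192 mm fixed  ⇒  b = (12I/h)^(1/3) = 141 mm

b ≈ 141 mm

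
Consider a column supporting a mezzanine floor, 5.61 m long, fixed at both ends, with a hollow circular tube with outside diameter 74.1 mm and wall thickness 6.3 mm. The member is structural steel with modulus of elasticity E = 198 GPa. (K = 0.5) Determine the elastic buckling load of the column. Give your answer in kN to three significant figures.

Inner diameter d_i = 74.1 − 2×6.3 = 61.50 mm
I = π(d_o⁴ − d_i⁴)/64 = π(74.1⁴ − 61.50⁴)/64 = 7.777×10^5 mm⁴
I = 7.777×10^5 mm⁴ = 7.777×10^-7 m⁴
Effective length L_e = K·L = 0.5 × 5.61 = 2.805 m
P_cr = π²EI / L_e² = π² × 198×10⁹ × 7.777×10^-7 / 2.805² = 1.932×10^5 N

P_cr ≈ 193 kN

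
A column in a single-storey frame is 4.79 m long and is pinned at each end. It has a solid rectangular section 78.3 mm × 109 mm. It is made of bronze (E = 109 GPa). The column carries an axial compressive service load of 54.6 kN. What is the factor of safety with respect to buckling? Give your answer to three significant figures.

Buckling occurs about the weak axis: I_min = h·b³/12 with b = 78.3 mm (the shorter side).
I_min = 109×78.3³/12 = 4.360×10^6 mm⁴
I = 4.360×10^6 mm⁴ = 4.360×10^-6 m⁴
Effective length L_e = K·L = 1 × 4.79 = 4.790 m
P_cr = π²EI / L_e² = π² × 109×10⁹ × 4.360×10^-6 / 4.790² = 2.044×10^5 N
Factor of safety n = P_cr / P = 204.45 / 54.6 = 3.74

n ≈ 3.74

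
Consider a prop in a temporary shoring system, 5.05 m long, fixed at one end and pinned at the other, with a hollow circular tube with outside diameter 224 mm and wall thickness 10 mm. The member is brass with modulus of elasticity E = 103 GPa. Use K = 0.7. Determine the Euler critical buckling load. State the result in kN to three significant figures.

Inner diameter d_i = 224 − 2×10 = 204.0 mm
I = π(d_o⁴ − d_i⁴)/64 = π(224⁴ − 204.0⁴)/64 = 3.857×10^7 mm⁴
I = 3.857×10^7 mm⁴ = 3.857×10^-5 m⁴
Effective length L_e = K·L = 0.7 × 5.05 = 3.535 m
P_cr = π²EI / L_e² = π² × 103×10⁹ × 3.857×10^-5 / 3.535² = 3.138×10^6 N

P_cr ≈ 3140 kN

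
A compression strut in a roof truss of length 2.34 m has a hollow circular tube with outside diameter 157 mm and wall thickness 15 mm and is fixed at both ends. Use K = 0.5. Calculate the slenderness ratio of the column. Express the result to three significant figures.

Inner diameter d_i = 157 − 2×15 = 127.0 mm
I = π(d_o⁴ − d_i⁴)/64 = π(157⁴ − 127.0⁴)/64 = 1.705×10^7 mm⁴
A = 6.692×10^3 mm²;  r_min = √(I/A) = √(1.705×10^7/6.692×10^3) = 50.48 mm
L_e = K·L = 0.5 × 2.34 m = 1.170 m = 1170.0 mm
λ = L_e / r_min = 1170.0 / 50.48 = 23.2

λ ≈ 23.2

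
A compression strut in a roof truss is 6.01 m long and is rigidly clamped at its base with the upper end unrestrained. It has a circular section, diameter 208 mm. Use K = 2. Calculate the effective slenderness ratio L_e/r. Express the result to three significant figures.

λ ≈ 231

I = πd⁴/64 = π×208⁴/64 = 9.188×10^7 mm⁴
A = 3.398×10^4 mm²;  r_min = √(I/A) = √(9.188×10^7/3.398×10^4) = 52.00 mm
L_e = K·L = 2 × 6.01 m = 12.02 m = 12020 mm
λ = L_e / r_min = 12020 / 52.00 = 231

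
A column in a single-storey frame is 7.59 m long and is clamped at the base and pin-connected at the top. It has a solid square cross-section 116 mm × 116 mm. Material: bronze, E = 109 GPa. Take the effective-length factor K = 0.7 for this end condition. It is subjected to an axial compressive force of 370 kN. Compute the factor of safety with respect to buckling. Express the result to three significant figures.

I = a⁴/12 = 116⁴/12 = 1.509×10^7 mm⁴
I = 1.509×10^7 mm⁴ = 1.509×10^-5 m⁴
Effective length L_e = K·L = 0.7 × 7.59 = 5.313 m
P_cr = π²EI / L_e² = π² × 109×10⁹ × 1.509×10^-5 / 5.313² = 5.750×10^5 N
Factor of safety n = P_cr / P = 575.04 / 370 = 1.55

n ≈ 1.55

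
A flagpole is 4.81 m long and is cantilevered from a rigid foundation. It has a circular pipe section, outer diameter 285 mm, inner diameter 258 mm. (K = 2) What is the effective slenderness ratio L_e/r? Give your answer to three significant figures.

λ ≈ 100

d_o = 285 mm, d_i = 258 mm
I = π(d_o⁴ − d_i⁴)/64 = π(285⁴ − 258.0⁴)/64 = 1.064×10^8 mm⁴
A = 1.151×10^4 mm²;  r_min = √(I/A) = √(1.064×10^8/1.151×10^4) = 96.11 mm
L_e = K·L = 2 × 4.81 m = 9.620 m = 9620.0 mm
λ = L_e / r_min = 9620.0 / 96.11 = 100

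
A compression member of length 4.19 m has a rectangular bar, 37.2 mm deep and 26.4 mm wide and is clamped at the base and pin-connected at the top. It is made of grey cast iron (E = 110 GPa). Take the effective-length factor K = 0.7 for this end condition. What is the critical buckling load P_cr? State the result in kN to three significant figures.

Buckling occurs about the weak axis: I_min = h·b³/12 with b = 26.4 mm (the shorter side).
I_min = 37.2×26.4³/12 = 5.704×10^4 mm⁴
I = 5.704×10^4 mm⁴ = 5.704×10^-8 m⁴
Effective length L_e = K·L = 0.7 × 4.19 = 2.933 m
P_cr = π²EI / L_e² = π² × 110×10⁹ × 5.704×10^-8 / 2.933² = 7.198×10^3 N

P_cr ≈ 7.20 kN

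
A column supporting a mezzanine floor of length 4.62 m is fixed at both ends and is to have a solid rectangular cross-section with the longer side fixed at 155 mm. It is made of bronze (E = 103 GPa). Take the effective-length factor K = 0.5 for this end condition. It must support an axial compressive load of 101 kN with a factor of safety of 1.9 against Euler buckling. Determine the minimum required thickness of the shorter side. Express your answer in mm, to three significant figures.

b ≈ 42.7 mm

Required P_cr = n·P = 1.9 × 101 = 191.9 kN
L_e = K·L = 0.5 × 4.62 = 2.310 m
Required I = P_cr·L_e²/(π²E) = 1.919×10^5 × 2.310² / (π² × 1.03×10^11) = 1.007×10^-6 m⁴
I_req = 1.007×10^6 mm⁴
Rectangle, weak axis: I_min = h·b³/12 with h = 155 mm fixed  ⇒  b = (12I/h)^(1/3) = 42.7 mm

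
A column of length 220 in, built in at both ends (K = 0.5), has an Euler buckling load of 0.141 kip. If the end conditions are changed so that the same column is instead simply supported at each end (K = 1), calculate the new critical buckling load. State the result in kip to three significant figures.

P_cr ≈ 0.0352 kip

P_cr ∝ 1/K², so P_cr,new = P_cr,old × (K_old/K_new)² = 0.141 × (0.5/1)²
= 0.141 × 0.2500 = 0.0352 kip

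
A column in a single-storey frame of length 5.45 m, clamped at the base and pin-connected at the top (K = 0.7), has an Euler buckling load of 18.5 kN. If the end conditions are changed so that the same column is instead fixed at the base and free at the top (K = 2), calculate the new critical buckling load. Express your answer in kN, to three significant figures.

P_cr ∝ 1/K², so P_cr,new = P_cr,old × (K_old/K_new)² = 18.5 × (0.7/2)²
= 18.5 × 0.1225 = 2.27 kN

P_cr ≈ 2.27 kN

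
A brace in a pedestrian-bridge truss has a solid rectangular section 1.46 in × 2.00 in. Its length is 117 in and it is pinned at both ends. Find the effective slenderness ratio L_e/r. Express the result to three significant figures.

λ ≈ 278

For a rectangle r_min = b/√12 = 1.46/√12 = 0.4215 in
L_e = K·L = 1 × 117 = 117.0 in
λ = L_e / r_min = 117.00 / 0.4215 = 278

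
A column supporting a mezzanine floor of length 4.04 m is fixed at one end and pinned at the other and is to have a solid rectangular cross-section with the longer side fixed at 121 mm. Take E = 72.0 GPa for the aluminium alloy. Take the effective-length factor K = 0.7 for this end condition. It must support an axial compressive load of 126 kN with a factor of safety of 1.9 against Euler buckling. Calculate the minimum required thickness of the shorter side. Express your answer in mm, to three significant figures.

Required P_cr = n·P = 1.9 × 126 = 239.4 kN
L_e = K·L = 0.7 × 4.04 = 2.828 m
Required I = P_cr·L_e²/(π²E) = 2.394×10^5 × 2.828² / (π² × 7.20×10^10) = 2.694×10^-6 m⁴
I_req = 2.694×10^6 mm⁴
Rectangle, weak axis: I_min = h·b³/12 with h = 121 mm fixed  ⇒  b = (12I/h)^(1/3) = 64.4 mm

b ≈ 64.4 mm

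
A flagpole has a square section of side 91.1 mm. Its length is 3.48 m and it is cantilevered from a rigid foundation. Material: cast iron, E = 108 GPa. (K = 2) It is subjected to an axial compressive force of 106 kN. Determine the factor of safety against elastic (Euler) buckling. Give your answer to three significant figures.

n ≈ 1.19

I = a⁴/12 = 91.1⁴/12 = 5.740×10^6 mm⁴
I = 5.740×10^6 mm⁴ = 5.740×10^-6 m⁴
Effective length L_e = K·L = 2 × 3.48 = 6.960 m
P_cr = π²EI / L_e² = π² × 108×10⁹ × 5.740×10^-6 / 6.960² = 1.263×10^5 N
Factor of safety n = P_cr / P = 126.30 / 106 = 1.19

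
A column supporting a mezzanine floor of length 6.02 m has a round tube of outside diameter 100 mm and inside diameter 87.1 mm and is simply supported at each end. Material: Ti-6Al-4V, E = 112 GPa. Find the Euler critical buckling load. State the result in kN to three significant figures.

P_cr ≈ 63.6 kN

d_o = 100 mm, d_i = 87.1 mm
I = π(d_o⁴ − d_i⁴)/64 = π(100⁴ − 87.10⁴)/64 = 2.084×10^6 mm⁴
I = 2.084×10^6 mm⁴ = 2.084×10^-6 m⁴
Effective length L_e = K·L = 1 × 6.02 = 6.020 m
P_cr = π²EI / L_e² = π² × 112×10⁹ × 2.084×10^-6 / 6.020² = 6.355×10^4 N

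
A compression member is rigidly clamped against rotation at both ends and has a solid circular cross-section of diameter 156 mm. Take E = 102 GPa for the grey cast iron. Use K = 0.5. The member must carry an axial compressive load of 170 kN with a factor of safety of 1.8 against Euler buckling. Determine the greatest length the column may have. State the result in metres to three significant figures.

L_max ≈ 19.6 m

I = πd⁴/64 = π×156⁴/64 = 2.907×10^7 mm⁴
I = 2.907×10^-5 m⁴
Required critical load P_cr = n·P = 1.8 × 170 = 306.0 kN = 3.060×10^5 N
From P_cr = π²EI/(K·L)²:  L = (1/K)·√(π²EI/P_cr) = (1/0.5)·√(π²×1.02×10^11×2.907×10^-5/3.060×10^5)
L = 19.6 m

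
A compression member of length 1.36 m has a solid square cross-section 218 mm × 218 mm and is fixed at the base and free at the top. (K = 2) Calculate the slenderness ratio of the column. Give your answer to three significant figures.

λ ≈ 43.2

For a square r = a/√12 = 218/√12 = 62.93 mm
L_e = K·L = 2 × 1.36 m = 2.720 m = 2720.0 mm
λ = L_e / r_min = 2720.0 / 62.93 = 43.2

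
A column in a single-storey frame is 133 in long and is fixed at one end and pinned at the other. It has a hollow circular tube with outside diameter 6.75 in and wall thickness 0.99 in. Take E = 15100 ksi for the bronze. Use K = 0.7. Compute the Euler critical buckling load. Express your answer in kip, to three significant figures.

P_cr ≈ 1320 kip

Inner diameter d_i = 6.75 − 2×0.99 = 4.770 in
I = π(d_o⁴ − d_i⁴)/64 = π(6.75⁴ − 4.770⁴)/64 = 76.49 in⁴
Effective length L_e = K·L = 0.7 × 133 = 93.10 in
P_cr = π²EI / L_e² = π² × 15100×10³ × 76.49 / 93.10² = 1.315×10^6 lb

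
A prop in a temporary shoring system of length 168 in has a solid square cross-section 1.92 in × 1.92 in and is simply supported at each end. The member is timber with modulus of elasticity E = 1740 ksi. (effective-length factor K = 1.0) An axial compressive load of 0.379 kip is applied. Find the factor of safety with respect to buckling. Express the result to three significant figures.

n ≈ 1.82

I = a⁴/12 = 1.92⁴/12 = 1.132 in⁴
Effective length L_e = K·L = 1 × 168 = 168.0 in
P_cr = π²EI / L_e² = π² × 1740×10³ × 1.132 / 168.0² = 689.1 lb
Factor of safety n = P_cr / P = 0.68906 / 0.379 = 1.82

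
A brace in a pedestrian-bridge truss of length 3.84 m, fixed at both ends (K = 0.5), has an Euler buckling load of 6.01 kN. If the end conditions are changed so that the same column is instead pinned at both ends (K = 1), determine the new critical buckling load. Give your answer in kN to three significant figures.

P_cr ∝ 1/K², so P_cr,new = P_cr,old × (K_old/K_new)² = 6.01 × (0.5/1)²
= 6.01 × 0.2500 = 1.50 kN

P_cr ≈ 1.50 kN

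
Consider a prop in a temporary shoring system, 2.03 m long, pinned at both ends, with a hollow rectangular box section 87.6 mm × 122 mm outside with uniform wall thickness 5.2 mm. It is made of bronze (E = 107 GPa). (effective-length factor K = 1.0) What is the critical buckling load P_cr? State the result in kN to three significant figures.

Inner dimensions: h_i = 122 − 2×5.2 = 111.6 mm, b_i = 87.6 − 2×5.2 = 77.20 mm
Weak-axis I_min = (h_o·b_o³ − h_i·b_i³)/12 with b_o = 87.6, b_i = 77.20 mm (shorter outer/inner sides).
I_min = (122×87.6³ − 111.6×77.20³)/12 = 2.555×10^6 mm⁴
I = 2.555×10^6 mm⁴ = 2.555×10^-6 m⁴
Effective length L_e = K·L = 1 × 2.03 = 2.030 m
P_cr = π²EI / L_e² = π² × 107×10⁹ × 2.555×10^-6 / 2.030² = 6.548×10^5 N

P_cr ≈ 655 kN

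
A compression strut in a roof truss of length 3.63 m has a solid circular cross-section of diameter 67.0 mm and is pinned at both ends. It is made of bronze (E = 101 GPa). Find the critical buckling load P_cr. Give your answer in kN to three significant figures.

P_cr ≈ 74.8 kN

I = πd⁴/64 = π×67.0⁴/64 = 9.892×10^5 mm⁴
I = 9.892×10^5 mm⁴ = 9.892×10^-7 m⁴
Effective length L_e = K·L = 1 × 3.63 = 3.630 m
P_cr = π²EI / L_e² = π² × 101×10⁹ × 9.892×10^-7 / 3.630² = 7.483×10^4 N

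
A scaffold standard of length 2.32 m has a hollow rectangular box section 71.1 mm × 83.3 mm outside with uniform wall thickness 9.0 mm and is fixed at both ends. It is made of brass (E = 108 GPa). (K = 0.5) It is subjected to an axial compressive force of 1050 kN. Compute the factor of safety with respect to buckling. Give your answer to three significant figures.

Inner dimensions: h_i = 83.3 − 2×9.0 = 65.30 mm, b_i = 71.1 − 2×9.0 = 53.10 mm
Weak-axis I_min = (h_o·b_o³ − h_i·b_i³)/12 with b_o = 71.1, b_i = 53.10 mm (shorter outer/inner sides).
I_min = (83.3×71.1³ − 65.30×53.10³)/12 = 1.680×10^6 mm⁴
I = 1.680×10^6 mm⁴ = 1.680×10^-6 m⁴
Effective length L_e = K·L = 0.5 × 2.32 = 1.160 m
P_cr = π²EI / L_e² = π² × 108×10⁹ × 1.680×10^-6 / 1.160² = 1.331×10^6 N
Factor of safety n = P_cr / P = 1331.0 / 1050 = 1.27

n ≈ 1.27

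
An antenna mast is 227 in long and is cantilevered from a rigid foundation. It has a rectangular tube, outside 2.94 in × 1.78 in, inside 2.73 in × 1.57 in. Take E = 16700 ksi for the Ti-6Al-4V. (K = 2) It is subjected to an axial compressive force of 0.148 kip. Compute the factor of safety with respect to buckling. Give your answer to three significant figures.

Weak-axis I_min = (h_o·b_o³ − h_i·b_i³)/12 with b_o = 1.78, b_i = 1.570 in (shorter outer/inner sides).
I_min = (2.94×1.78³ − 2.730×1.570³)/12 = 0.5013 in⁴
Effective length L_e = K·L = 2 × 227 = 454.0 in
P_cr = π²EI / L_e² = π² × 16700×10³ × 0.5013 / 454.0² = 400.9 lb
Factor of safety n = P_cr / P = 0.40090 / 0.148 = 2.71

n ≈ 2.71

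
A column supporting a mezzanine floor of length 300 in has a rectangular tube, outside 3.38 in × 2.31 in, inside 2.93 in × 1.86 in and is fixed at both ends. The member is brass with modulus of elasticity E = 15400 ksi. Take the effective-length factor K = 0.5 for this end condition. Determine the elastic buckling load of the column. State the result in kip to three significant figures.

Weak-axis I_min = (h_o·b_o³ − h_i·b_i³)/12 with b_o = 2.31, b_i = 1.860 in (shorter outer/inner sides).
I_min = (3.38×2.31³ − 2.930×1.860³)/12 = 1.901 in⁴
Effective length L_e = K·L = 0.5 × 300 = 150.0 in
P_cr = π²EI / L_e² = π² × 15400×10³ × 1.901 / 150.0² = 1.284×10^4 lb

P_cr ≈ 12.8 kip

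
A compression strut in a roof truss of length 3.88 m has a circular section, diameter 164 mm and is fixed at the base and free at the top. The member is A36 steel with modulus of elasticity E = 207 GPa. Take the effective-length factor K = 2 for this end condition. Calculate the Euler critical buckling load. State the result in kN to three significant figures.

I = πd⁴/64 = π×164⁴/64 = 3.551×10^7 mm⁴
I = 3.551×10^7 mm⁴ = 3.551×10^-5 m⁴
Effective length L_e = K·L = 2 × 3.88 = 7.760 m
P_cr = π²EI / L_e² = π² × 207×10⁹ × 3.551×10^-5 / 7.760² = 1.205×10^6 N

P_cr ≈ 1200 kN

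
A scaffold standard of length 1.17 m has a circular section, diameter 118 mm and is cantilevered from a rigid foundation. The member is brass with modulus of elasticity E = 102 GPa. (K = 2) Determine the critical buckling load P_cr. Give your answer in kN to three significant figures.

I = πd⁴/64 = π×118⁴/64 = 9.517×10^6 mm⁴
I = 9.517×10^6 mm⁴ = 9.517×10^-6 m⁴
Effective length L_e = K·L = 2 × 1.17 = 2.340 m
P_cr = π²EI / L_e² = π² × 102×10⁹ × 9.517×10^-6 / 2.340² = 1.750×10^6 N

P_cr ≈ 1750 kN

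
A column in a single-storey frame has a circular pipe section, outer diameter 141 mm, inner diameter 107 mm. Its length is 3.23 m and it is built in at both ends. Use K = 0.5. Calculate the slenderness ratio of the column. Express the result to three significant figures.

λ ≈ 36.5

d_o = 141 mm, d_i = 107 mm
I = π(d_o⁴ − d_i⁴)/64 = π(141⁴ − 107.0⁴)/64 = 1.297×10^7 mm⁴
A = 6.622×10^3 mm²;  r_min = √(I/A) = √(1.297×10^7/6.622×10^3) = 44.25 mm
L_e = K·L = 0.5 × 3.23 m = 1.615 m = 1615.0 mm
λ = L_e / r_min = 1615.0 / 44.25 = 36.5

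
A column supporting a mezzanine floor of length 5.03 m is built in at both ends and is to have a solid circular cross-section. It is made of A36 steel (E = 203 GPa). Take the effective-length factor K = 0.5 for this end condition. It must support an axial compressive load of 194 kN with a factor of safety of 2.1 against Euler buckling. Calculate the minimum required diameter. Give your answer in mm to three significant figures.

d ≈ 71.5 mm

Required P_cr = n·P = 2.1 × 194 = 407.4 kN
L_e = K·L = 0.5 × 5.03 = 2.515 m
Required I = P_cr·L_e²/(π²E) = 4.074×10^5 × 2.515² / (π² × 2.03×10^11) = 1.286×10^-6 m⁴
I_req = 1.286×10^6 mm⁴
Solid circle: I = πd⁴/64  ⇒  d = (64I/π)^(1/4) = (64×1.286×10^6/π)^(1/4) = 71.5 mm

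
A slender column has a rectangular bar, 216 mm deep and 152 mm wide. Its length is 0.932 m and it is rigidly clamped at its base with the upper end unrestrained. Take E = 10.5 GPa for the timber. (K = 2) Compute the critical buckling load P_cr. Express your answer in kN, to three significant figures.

P_cr ≈ 1890 kN

Buckling occurs about the weak axis: I_min = h·b³/12 with b = 152 mm (the shorter side).
I_min = 216×152³/12 = 6.321×10^7 mm⁴
I = 6.321×10^7 mm⁴ = 6.321×10^-5 m⁴
Effective length L_e = K·L = 2 × 0.932 = 1.864 m
P_cr = π²EI / L_e² = π² × 10.5×10⁹ × 6.321×10^-5 / 1.864² = 1.885×10^6 N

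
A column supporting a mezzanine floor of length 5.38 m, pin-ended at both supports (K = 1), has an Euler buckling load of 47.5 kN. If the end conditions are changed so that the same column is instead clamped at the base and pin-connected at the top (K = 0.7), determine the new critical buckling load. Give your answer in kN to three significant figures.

P_cr ≈ 96.9 kN

P_cr ∝ 1/K², so P_cr,new = P_cr,old × (K_old/K_new)² = 47.5 × (1/0.7)²
= 47.5 × 2.041 = 96.9 kN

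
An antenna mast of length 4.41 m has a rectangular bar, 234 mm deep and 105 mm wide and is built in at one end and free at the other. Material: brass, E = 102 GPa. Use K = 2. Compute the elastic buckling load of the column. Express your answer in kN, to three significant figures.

Buckling occurs about the weak axis: I_min = h·b³/12 with b = 105 mm (the shorter side).
I_min = 234×105³/12 = 2.257×10^7 mm⁴
I = 2.257×10^7 mm⁴ = 2.257×10^-5 m⁴
Effective length L_e = K·L = 2 × 4.41 = 8.820 m
P_cr = π²EI / L_e² = π² × 102×10⁹ × 2.257×10^-5 / 8.820² = 2.921×10^5 N

P_cr ≈ 292 kN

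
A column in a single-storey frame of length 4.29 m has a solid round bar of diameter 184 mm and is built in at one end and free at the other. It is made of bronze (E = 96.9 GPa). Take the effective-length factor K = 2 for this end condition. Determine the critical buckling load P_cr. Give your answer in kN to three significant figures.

P_cr ≈ 731 kN

I = πd⁴/64 = π×184⁴/64 = 5.627×10^7 mm⁴
I = 5.627×10^7 mm⁴ = 5.627×10^-5 m⁴
Effective length L_e = K·L = 2 × 4.29 = 8.580 m
P_cr = π²EI / L_e² = π² × 96.9×10⁹ × 5.627×10^-5 / 8.580² = 7.310×10^5 N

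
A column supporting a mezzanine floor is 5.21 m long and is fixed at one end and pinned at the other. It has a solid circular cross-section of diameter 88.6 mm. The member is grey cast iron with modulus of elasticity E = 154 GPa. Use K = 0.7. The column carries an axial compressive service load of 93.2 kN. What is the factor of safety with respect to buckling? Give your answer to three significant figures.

n ≈ 3.71

I = πd⁴/64 = π×88.6⁴/64 = 3.025×10^6 mm⁴
I = 3.025×10^6 mm⁴ = 3.025×10^-6 m⁴
Effective length L_e = K·L = 0.7 × 5.21 = 3.647 m
P_cr = π²EI / L_e² = π² × 154×10⁹ × 3.025×10^-6 / 3.647² = 3.457×10^5 N
Factor of safety n = P_cr / P = 345.66 / 93.2 = 3.71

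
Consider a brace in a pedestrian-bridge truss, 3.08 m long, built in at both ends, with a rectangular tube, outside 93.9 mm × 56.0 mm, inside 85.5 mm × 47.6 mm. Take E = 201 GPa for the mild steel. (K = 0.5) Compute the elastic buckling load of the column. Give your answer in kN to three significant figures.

Weak-axis I_min = (h_o·b_o³ − h_i·b_i³)/12 with b_o = 56.0, b_i = 47.60 mm (shorter outer/inner sides).
I_min = (93.9×56.0³ − 85.50×47.60³)/12 = 6.058×10^5 mm⁴
I = 6.058×10^5 mm⁴ = 6.058×10^-7 m⁴
Effective length L_e = K·L = 0.5 × 3.08 = 1.540 m
P_cr = π²EI / L_e² = π² × 201×10⁹ × 6.058×10^-7 / 1.540² = 5.067×10^5 N

P_cr ≈ 507 kN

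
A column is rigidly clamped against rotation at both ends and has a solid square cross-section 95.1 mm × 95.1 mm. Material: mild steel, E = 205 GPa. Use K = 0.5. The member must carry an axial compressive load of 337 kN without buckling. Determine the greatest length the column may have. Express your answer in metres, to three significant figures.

I = a⁴/12 = 95.1⁴/12 = 6.816×10^6 mm⁴
I = 6.816×10^-6 m⁴
At the buckling limit P_cr = P = 3.370×10^5 N
From P_cr = π²EI/(K·L)²:  L = (1/K)·√(π²EI/P_cr) = (1/0.5)·√(π²×2.05×10^11×6.816×10^-6/3.370×10^5)
L = 12.8 m

L_max ≈ 12.8 m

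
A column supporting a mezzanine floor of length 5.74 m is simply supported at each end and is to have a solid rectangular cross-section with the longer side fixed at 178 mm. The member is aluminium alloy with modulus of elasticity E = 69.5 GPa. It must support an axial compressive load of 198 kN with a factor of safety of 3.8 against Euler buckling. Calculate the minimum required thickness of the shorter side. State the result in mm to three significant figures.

b ≈ 135 mm

Required P_cr = n·P = 3.8 × 198 = 752.4 kN
L_e = K·L = 1 × 5.74 = 5.740 m
Required I = P_cr·L_e²/(π²E) = 7.524×10^5 × 5.740² / (π² × 6.95×10^10) = 3.614×10^-5 m⁴
I_req = 3.614×10^7 mm⁴
Rectangle, weak axis: I_min = h·b³/12 with h = 178 mm fixed  ⇒  b = (12I/h)^(1/3) = 135 mm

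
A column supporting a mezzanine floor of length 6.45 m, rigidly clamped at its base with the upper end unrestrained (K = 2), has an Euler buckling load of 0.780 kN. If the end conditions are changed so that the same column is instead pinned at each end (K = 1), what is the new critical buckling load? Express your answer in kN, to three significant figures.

P_cr ∝ 1/K², so P_cr,new = P_cr,old × (K_old/K_new)² = 0.780 × (2/1)²
= 0.780 × 4.000 = 3.12 kN

P_cr ≈ 3.12 kN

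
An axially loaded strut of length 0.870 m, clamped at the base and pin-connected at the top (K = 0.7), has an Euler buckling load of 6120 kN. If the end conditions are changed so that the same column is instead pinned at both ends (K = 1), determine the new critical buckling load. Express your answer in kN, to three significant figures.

P_cr ≈ 3000 kN

P_cr ∝ 1/K², so P_cr,new = P_cr,old × (K_old/K_new)² = 6120 × (0.7/1)²
= 6120 × 0.4900 = 3000 kN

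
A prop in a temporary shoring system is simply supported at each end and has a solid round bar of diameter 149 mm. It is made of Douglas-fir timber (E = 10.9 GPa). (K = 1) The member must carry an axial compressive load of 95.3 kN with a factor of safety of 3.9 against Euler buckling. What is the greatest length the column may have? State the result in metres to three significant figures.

I = πd⁴/64 = π×149⁴/64 = 2.419×10^7 mm⁴
I = 2.419×10^-5 m⁴
Required critical load P_cr = n·P = 3.9 × 95.3 = 371.7 kN = 3.717×10^5 N
From P_cr = π²EI/(K·L)²:  L = (1/K)·√(π²EI/P_cr) = (1/1)·√(π²×1.09×10^10×2.419×10^-5/3.717×10^5)
L = 2.65 m

L_max ≈ 2.65 m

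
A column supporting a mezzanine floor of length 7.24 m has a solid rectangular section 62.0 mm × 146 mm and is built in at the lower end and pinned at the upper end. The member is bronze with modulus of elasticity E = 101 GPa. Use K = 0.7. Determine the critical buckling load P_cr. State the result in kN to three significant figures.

P_cr ≈ 113 kN

Buckling occurs about the weak axis: I_min = h·b³/12 with b = 62.0 mm (the shorter side).
I_min = 146×62.0³/12 = 2.900×10^6 mm⁴
I = 2.900×10^6 mm⁴ = 2.900×10^-6 m⁴
Effective length L_e = K·L = 0.7 × 7.24 = 5.068 m
P_cr = π²EI / L_e² = π² × 101×10⁹ × 2.900×10^-6 / 5.068² = 1.125×10^5 N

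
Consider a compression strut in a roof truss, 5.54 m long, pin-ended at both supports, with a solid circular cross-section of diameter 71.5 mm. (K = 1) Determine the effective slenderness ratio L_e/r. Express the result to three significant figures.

λ ≈ 310

For a solid circle r = d/4 = 71.5/4 = 17.88 mm
L_e = K·L = 1 × 5.54 m = 5.540 m = 5540.0 mm
λ = L_e / r_min = 5540.0 / 17.88 = 310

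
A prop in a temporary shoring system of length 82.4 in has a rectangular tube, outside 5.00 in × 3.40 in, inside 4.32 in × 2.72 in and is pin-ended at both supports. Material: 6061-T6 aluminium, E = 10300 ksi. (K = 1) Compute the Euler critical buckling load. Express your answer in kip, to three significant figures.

P_cr ≈ 137 kip

Weak-axis I_min = (h_o·b_o³ − h_i·b_i³)/12 with b_o = 3.40, b_i = 2.720 in (shorter outer/inner sides).
I_min = (5.00×3.40³ − 4.320×2.720³)/12 = 9.132 in⁴
Effective length L_e = K·L = 1 × 82.4 = 82.40 in
P_cr = π²EI / L_e² = π² × 10300×10³ × 9.132 / 82.40² = 1.367×10^5 lb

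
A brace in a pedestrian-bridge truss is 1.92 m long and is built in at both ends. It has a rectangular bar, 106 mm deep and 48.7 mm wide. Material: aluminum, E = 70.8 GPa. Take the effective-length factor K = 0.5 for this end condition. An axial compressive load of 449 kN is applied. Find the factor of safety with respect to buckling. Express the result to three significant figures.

Buckling occurs about the weak axis: I_min = h·b³/12 with b = 48.7 mm (the shorter side).
I_min = 106×48.7³/12 = 1.020×10^6 mm⁴
I = 1.020×10^6 mm⁴ = 1.020×10^-6 m⁴
Effective length L_e = K·L = 0.5 × 1.92 = 0.9600 m
P_cr = π²EI / L_e² = π² × 70.8×10⁹ × 1.020×10^-6 / 0.9600² = 7.736×10^5 N
Factor of safety n = P_cr / P = 773.57 / 449 = 1.72

n ≈ 1.72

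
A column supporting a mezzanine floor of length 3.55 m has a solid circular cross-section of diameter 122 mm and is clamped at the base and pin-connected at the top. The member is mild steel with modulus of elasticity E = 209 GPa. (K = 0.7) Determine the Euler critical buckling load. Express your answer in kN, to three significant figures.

P_cr ≈ 3630 kN

I = πd⁴/64 = π×122⁴/64 = 1.087×10^7 mm⁴
I = 1.087×10^7 mm⁴ = 1.087×10^-5 m⁴
Effective length L_e = K·L = 0.7 × 3.55 = 2.485 m
P_cr = π²EI / L_e² = π² × 209×10⁹ × 1.087×10^-5 / 2.485² = 3.632×10^6 N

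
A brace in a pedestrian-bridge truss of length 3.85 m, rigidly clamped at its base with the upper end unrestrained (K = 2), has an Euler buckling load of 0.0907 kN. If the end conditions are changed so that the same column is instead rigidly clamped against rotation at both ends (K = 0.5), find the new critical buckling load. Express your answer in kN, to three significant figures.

P_cr ≈ 1.45 kN

P_cr ∝ 1/K², so P_cr,new = P_cr,old × (K_old/K_new)² = 0.0907 × (2/0.5)²
= 0.0907 × 16.00 = 1.45 kN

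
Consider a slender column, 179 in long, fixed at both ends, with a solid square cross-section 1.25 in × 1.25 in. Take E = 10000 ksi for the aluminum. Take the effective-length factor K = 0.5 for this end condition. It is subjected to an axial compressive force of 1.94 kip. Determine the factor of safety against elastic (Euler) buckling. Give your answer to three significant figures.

I = a⁴/12 = 1.25⁴/12 = 0.2035 in⁴
Effective length L_e = K·L = 0.5 × 179 = 89.50 in
P_cr = π²EI / L_e² = π² × 10000×10³ × 0.2035 / 89.50² = 2.507×10^3 lb
Factor of safety n = P_cr / P = 2.5068 / 1.94 = 1.29

n ≈ 1.29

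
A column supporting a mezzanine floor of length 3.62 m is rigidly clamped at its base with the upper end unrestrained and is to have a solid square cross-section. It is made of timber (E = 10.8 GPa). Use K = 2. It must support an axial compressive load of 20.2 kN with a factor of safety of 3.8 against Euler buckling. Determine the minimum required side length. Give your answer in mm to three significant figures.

Required P_cr = n·P = 3.8 × 20.2 = 76.76 kN
L_e = K·L = 2 × 3.62 = 7.240 m
Required I = P_cr·L_e²/(π²E) = 7.676×10^4 × 7.240² / (π² × 1.08×10^10) = 3.775×10^-5 m⁴
I_req = 3.775×10^7 mm⁴
Solid square: I = a⁴/12  ⇒  a = (12I)^(1/4) = (12×3.775×10^7)^(1/4) = 146 mm

a ≈ 146 mm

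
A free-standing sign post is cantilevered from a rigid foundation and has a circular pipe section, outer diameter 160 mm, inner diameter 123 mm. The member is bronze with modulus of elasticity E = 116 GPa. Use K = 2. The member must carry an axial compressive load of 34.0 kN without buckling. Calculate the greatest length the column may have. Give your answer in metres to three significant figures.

L_max ≈ 13.3 m

d_o = 160 mm, d_i = 123 mm
I = π(d_o⁴ − d_i⁴)/64 = π(160⁴ − 123.0⁴)/64 = 2.093×10^7 mm⁴
I = 2.093×10^-5 m⁴
At the buckling limit P_cr = P = 3.400×10^4 N
From P_cr = π²EI/(K·L)²:  L = (1/K)·√(π²EI/P_cr) = (1/2)·√(π²×1.16×10^11×2.093×10^-5/3.400×10^4)
L = 13.3 m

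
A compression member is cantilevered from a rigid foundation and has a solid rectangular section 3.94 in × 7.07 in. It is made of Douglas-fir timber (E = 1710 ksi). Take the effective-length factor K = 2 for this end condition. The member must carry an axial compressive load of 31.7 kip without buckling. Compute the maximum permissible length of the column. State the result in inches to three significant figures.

L_max ≈ 69.3 in

Buckling occurs about the weak axis: I_min = h·b³/12 with b = 3.94 in (the shorter side).
I_min = 7.07×3.94³/12 = 36.04 in⁴
At the buckling limit P_cr = P = 3.170×10^4 lb
From P_cr = π²EI/(K·L)²:  L = (1/K)·√(π²EI/P_cr) = (1/2)·√(π²×1.71×10^6×36.04/3.170×10^4)
L = 69.3 in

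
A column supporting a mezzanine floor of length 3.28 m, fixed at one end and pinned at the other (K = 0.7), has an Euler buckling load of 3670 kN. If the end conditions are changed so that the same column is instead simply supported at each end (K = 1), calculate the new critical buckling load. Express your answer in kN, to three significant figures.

P_cr ≈ 1800 kN

P_cr ∝ 1/K², so P_cr,new = P_cr,old × (K_old/K_new)² = 3670 × (0.7/1)²
= 3670 × 0.4900 = 1800 kN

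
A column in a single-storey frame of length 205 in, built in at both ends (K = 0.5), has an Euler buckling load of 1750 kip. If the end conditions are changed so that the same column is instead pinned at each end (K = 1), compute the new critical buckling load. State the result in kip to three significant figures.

P_cr ≈ 438 kip

P_cr ∝ 1/K², so P_cr,new = P_cr,old × (K_old/K_new)² = 1750 × (0.5/1)²
= 1750 × 0.2500 = 438 kip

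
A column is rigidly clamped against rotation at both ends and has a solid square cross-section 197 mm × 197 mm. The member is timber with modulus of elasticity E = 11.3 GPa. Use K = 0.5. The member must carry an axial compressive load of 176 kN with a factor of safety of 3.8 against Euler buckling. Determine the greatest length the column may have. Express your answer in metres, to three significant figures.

L_max ≈ 9.15 m

I = a⁴/12 = 197⁴/12 = 1.255×10^8 mm⁴
I = 1.255×10^-4 m⁴
Required critical load P_cr = n·P = 3.8 × 176 = 668.8 kN = 6.688×10^5 N
From P_cr = π²EI/(K·L)²:  L = (1/K)·√(π²EI/P_cr) = (1/0.5)·√(π²×1.13×10^10×1.255×10^-4/6.688×10^5)
L = 9.15 m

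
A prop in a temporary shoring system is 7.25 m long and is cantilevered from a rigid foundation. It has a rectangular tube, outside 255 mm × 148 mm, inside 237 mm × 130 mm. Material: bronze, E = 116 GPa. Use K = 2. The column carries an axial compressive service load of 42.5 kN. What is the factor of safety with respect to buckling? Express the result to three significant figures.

Weak-axis I_min = (h_o·b_o³ − h_i·b_i³)/12 with b_o = 148, b_i = 130.0 mm (shorter outer/inner sides).
I_min = (255×148³ − 237.0×130.0³)/12 = 2.550×10^7 mm⁴
I = 2.550×10^7 mm⁴ = 2.550×10^-5 m⁴
Effective length L_e = K·L = 2 × 7.25 = 14.50 m
P_cr = π²EI / L_e² = π² × 116×10⁹ × 2.550×10^-5 / 14.50² = 1.388×10^5 N
Factor of safety n = P_cr / P = 138.84 / 42.5 = 3.27

n ≈ 3.27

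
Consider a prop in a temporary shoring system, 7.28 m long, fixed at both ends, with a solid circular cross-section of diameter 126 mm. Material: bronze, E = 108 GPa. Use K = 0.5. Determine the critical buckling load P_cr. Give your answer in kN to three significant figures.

I = πd⁴/64 = π×126⁴/64 = 1.237×10^7 mm⁴
I = 1.237×10^7 mm⁴ = 1.237×10^-5 m⁴
Effective length L_e = K·L = 0.5 × 7.28 = 3.640 m
P_cr = π²EI / L_e² = π² × 108×10⁹ × 1.237×10^-5 / 3.640² = 9.953×10^5 N

P_cr ≈ 995 kN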